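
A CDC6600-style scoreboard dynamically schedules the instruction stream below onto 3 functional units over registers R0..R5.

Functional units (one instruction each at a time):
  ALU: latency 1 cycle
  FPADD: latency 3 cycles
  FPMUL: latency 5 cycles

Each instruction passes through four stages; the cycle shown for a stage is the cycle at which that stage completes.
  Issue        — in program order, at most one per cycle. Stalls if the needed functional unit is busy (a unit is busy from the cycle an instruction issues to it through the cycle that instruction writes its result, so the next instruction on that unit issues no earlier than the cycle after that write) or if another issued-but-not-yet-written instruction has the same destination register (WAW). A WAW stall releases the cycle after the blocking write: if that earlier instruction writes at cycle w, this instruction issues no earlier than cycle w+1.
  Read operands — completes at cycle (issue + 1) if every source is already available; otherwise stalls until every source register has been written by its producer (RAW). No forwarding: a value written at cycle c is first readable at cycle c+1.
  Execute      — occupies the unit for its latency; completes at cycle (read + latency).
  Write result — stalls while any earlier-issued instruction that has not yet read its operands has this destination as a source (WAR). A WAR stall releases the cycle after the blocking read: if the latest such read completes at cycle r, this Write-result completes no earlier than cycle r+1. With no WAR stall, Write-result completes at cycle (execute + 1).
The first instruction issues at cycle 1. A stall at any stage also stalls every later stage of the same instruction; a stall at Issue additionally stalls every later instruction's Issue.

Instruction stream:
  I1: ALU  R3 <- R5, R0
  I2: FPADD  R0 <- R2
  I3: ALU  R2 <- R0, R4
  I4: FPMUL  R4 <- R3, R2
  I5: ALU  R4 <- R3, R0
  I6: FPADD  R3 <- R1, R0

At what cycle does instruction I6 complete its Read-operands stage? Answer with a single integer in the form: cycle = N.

I1  is:1  ro:2  ex:3  wr:4
I2  is:2  ro:3  ex:6  wr:7
I3  is:5  ro:8  ex:9  wr:10  — struct: ALU busy until I1 writes@4, RAW R0: wait I2 write@7
I4  is:6  ro:11  ex:16  wr:17  — RAW R2: wait I3 write@10
I5  is:18  ro:19  ex:20  wr:21  — WAW R4: wait I4 write@17
I6  is:19  ro:20  ex:23  wr:24

cycle = 20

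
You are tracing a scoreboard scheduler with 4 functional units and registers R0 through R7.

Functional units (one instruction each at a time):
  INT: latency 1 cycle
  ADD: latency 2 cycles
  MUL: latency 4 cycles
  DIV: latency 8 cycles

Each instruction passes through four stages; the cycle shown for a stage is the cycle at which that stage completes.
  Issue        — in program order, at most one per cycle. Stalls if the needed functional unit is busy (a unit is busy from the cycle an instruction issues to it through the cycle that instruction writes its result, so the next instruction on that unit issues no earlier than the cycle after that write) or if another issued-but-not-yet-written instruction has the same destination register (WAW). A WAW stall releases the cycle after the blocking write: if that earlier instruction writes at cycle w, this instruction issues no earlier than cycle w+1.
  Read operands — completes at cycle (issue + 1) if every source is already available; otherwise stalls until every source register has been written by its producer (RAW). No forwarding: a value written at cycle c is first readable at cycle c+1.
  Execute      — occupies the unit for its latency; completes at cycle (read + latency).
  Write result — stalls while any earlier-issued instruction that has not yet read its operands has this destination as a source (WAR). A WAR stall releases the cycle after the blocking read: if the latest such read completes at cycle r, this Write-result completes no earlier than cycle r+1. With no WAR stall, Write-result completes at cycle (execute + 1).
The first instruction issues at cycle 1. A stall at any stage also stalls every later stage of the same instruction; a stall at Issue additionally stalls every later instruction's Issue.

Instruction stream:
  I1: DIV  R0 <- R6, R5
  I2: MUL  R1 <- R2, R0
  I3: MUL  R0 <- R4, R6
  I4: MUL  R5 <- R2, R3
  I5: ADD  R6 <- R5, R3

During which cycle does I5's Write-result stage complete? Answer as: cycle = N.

[1] I1 dispatched to DIV
[2] I1 operands ready | I2 dispatched to MUL
[10] I1 complete
[11] R0←I1
[12] I2 operands ready
[16] I2 complete
[17] R1←I2
[18] I3 dispatched to MUL
[19] I3 operands ready
[23] I3 complete
[24] R0←I3
[25] I4 dispatched to MUL
[26] I4 operands ready | I5 dispatched to ADD
[30] I4 complete
[31] R5←I4
[32] I5 operands ready
[34] I5 complete
[35] R6←I5

cycle = 35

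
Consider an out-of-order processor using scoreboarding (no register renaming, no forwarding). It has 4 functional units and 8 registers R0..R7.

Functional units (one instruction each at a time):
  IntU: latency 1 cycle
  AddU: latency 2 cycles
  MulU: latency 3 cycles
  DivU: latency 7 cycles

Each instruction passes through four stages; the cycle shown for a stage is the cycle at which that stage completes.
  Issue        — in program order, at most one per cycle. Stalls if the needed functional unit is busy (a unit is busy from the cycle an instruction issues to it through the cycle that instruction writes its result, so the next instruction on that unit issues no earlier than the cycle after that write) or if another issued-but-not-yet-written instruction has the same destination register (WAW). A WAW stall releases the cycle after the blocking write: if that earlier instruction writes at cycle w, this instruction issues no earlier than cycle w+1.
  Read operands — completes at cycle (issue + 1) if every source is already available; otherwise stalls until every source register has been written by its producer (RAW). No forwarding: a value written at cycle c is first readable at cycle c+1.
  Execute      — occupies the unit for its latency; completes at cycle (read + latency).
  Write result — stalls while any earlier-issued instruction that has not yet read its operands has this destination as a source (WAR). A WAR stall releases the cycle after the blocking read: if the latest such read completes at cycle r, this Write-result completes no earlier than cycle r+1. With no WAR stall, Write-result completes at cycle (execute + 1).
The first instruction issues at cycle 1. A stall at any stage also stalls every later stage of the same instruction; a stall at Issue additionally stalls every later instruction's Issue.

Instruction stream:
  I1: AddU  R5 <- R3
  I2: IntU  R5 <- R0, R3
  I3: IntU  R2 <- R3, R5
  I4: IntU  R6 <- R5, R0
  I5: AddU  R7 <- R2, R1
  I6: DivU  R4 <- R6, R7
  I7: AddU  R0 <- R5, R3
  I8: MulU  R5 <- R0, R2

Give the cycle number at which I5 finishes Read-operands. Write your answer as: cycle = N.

cycle = 16

cycle 1: I1→AddU
cycle 2: I1 RO
cycle 4: I1 EX
cycle 5: I1 WR R5
cycle 6: I2→IntU
cycle 7: I2 RO
cycle 8: I2 EX
cycle 9: I2 WR R5
cycle 10: I3→IntU
cycle 11: I3 RO
cycle 12: I3 EX
cycle 13: I3 WR R2
cycle 14: I4→IntU
cycle 15: I4 RO, I5→AddU
cycle 16: I4 EX, I5 RO, I6→DivU
cycle 17: I4 WR R6
cycle 18: I5 EX
cycle 19: I5 WR R7
cycle 20: I6 RO, I7→AddU
cycle 21: I7 RO, I8→MulU
cycle 23: I7 EX
cycle 24: I7 WR R0
cycle 25: I8 RO
cycle 27: I6 EX
cycle 28: I6 WR R4, I8 EX
cycle 29: I8 WR R5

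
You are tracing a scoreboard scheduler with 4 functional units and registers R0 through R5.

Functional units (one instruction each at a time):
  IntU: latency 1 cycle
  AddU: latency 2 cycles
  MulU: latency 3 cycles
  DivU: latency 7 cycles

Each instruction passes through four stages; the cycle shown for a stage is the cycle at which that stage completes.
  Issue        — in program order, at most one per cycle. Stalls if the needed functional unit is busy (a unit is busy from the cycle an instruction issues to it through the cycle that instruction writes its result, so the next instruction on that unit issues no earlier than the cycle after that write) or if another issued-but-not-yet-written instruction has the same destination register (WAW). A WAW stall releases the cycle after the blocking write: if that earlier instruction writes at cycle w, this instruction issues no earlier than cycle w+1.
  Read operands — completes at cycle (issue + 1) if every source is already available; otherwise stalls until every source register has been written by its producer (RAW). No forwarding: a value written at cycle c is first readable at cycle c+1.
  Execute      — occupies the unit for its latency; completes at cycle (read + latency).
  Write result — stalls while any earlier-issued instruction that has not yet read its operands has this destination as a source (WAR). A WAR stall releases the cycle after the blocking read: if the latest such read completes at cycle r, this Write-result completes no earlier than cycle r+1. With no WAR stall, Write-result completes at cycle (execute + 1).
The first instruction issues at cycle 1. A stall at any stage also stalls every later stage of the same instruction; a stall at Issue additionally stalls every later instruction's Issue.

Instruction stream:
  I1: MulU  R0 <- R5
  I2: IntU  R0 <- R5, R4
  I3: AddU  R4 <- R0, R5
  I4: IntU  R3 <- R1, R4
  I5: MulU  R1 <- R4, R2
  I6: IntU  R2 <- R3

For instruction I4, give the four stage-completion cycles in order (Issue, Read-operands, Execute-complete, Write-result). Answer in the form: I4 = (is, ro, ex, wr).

[1] I1 issues→MulU
[2] I1 reads
[5] I1 exec-done
[6] I1 writes R0
[7] I2 issues→IntU
[8] I2 reads | I3 issues→AddU
[9] I2 exec-done
[10] I2 writes R0
[11] I3 reads | I4 issues→IntU
[12] I5 issues→MulU
[13] I3 exec-done
[14] I3 writes R4
[15] I4 reads | I5 reads
[16] I4 exec-done
[17] I4 writes R3
[18] I5 exec-done | I6 issues→IntU
[19] I5 writes R1 | I6 reads
[20] I6 exec-done
[21] I6 writes R2

I4 = (11, 15, 16, 17)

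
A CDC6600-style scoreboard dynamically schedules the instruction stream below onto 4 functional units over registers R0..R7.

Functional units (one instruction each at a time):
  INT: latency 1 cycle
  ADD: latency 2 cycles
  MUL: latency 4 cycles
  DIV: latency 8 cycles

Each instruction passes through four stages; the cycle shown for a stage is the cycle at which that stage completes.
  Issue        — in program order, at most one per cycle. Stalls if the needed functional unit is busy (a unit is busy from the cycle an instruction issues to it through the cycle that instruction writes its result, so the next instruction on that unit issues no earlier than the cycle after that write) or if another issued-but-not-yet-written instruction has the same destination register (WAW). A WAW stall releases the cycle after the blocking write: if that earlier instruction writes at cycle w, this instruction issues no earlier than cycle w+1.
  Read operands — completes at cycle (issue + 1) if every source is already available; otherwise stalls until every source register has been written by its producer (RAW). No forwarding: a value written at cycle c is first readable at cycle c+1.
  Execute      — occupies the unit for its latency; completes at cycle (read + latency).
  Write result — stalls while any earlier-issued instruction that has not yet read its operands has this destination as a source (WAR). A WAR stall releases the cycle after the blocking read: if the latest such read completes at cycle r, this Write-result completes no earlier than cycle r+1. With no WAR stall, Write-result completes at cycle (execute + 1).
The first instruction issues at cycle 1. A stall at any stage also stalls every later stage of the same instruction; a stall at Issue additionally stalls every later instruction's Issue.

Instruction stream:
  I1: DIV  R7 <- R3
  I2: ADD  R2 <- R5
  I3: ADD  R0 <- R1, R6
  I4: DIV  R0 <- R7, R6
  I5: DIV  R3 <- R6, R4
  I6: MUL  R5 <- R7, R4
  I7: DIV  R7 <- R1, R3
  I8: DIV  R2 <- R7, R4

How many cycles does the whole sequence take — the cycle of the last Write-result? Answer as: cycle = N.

cycle = 55

[1] I1→DIV
[2] I1 RO; I2→ADD
[3] I2 RO
[5] I2 EX
[6] I2 WR R2
[7] I3→ADD
[8] I3 RO
[10] I1 EX; I3 EX
[11] I1 WR R7; I3 WR R0
[12] I4→DIV
[13] I4 RO
[21] I4 EX
[22] I4 WR R0
[23] I5→DIV
[24] I5 RO; I6→MUL
[25] I6 RO
[29] I6 EX
[30] I6 WR R5
[32] I5 EX
[33] I5 WR R3
[34] I7→DIV
[35] I7 RO
[43] I7 EX
[44] I7 WR R7
[45] I8→DIV
[46] I8 RO
[54] I8 EX
[55] I8 WR R2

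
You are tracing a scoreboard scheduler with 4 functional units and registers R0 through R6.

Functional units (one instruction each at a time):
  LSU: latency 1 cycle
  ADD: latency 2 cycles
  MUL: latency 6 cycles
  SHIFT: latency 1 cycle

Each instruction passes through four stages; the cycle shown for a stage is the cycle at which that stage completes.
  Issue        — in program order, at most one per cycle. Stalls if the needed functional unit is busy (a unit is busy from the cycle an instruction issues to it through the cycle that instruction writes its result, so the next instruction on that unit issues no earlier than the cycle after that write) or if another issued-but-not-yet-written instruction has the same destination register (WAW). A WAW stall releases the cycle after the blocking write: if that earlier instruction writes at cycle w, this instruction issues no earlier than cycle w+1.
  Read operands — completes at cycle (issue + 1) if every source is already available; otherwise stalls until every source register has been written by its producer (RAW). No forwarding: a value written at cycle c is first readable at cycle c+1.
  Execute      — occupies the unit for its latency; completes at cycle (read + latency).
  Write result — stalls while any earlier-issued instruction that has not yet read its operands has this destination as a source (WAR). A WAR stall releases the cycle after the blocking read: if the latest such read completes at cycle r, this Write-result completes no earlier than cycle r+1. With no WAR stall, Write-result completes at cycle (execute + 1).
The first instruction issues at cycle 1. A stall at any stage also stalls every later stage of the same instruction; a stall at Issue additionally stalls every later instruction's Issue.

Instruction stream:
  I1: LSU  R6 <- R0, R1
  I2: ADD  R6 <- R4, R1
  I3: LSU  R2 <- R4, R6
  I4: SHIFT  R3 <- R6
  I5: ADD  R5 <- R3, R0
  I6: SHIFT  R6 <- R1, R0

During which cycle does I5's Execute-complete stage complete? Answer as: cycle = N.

cycle = 15

t=1  I1 issues→LSU
t=2  I1 reads
t=3  I1 exec-done
t=4  I1 writes R6
t=5  I2 issues→ADD
t=6  I2 reads · I3 issues→LSU
t=7  I4 issues→SHIFT
t=8  I2 exec-done
t=9  I2 writes R6
t=10  I3 reads · I4 reads · I5 issues→ADD
t=11  I3 exec-done · I4 exec-done
t=12  I3 writes R2 · I4 writes R3
t=13  I5 reads · I6 issues→SHIFT
t=14  I6 reads
t=15  I5 exec-done · I6 exec-done
t=16  I5 writes R5 · I6 writes R6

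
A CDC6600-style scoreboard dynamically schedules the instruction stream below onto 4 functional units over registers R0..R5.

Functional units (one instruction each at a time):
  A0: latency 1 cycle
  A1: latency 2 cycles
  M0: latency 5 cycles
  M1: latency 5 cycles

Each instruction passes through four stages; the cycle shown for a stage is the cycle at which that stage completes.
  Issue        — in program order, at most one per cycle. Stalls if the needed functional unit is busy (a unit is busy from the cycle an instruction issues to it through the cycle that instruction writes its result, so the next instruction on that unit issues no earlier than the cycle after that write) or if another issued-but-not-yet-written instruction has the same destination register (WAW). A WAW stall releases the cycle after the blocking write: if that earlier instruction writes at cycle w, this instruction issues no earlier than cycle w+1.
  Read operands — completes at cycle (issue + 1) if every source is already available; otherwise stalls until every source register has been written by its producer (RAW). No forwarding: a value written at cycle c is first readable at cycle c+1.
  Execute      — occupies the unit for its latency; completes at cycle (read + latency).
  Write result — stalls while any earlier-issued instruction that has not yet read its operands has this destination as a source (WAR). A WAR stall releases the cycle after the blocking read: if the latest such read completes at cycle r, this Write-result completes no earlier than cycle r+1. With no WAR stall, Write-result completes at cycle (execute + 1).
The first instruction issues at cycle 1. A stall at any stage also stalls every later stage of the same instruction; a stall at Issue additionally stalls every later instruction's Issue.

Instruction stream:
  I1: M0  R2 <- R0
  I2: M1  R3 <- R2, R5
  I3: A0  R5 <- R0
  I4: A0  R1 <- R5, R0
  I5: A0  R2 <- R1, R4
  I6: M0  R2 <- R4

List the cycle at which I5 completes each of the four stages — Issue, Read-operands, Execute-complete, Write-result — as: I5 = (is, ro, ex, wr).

[I1] 1/2/7/8
[I2] 2/9/14/15  (RAW R2: wait I1 write@8)
[I3] 3/4/5/10  (WAR R5: wait I2 read@9)
[I4] 11/12/13/14  (struct: A0 busy until I3 writes@10)
[I5] 15/16/17/18  (struct: A0 busy until I4 writes@14)
[I6] 19/20/25/26  (WAW R2: wait I5 write@18)

I5 = (15, 16, 17, 18)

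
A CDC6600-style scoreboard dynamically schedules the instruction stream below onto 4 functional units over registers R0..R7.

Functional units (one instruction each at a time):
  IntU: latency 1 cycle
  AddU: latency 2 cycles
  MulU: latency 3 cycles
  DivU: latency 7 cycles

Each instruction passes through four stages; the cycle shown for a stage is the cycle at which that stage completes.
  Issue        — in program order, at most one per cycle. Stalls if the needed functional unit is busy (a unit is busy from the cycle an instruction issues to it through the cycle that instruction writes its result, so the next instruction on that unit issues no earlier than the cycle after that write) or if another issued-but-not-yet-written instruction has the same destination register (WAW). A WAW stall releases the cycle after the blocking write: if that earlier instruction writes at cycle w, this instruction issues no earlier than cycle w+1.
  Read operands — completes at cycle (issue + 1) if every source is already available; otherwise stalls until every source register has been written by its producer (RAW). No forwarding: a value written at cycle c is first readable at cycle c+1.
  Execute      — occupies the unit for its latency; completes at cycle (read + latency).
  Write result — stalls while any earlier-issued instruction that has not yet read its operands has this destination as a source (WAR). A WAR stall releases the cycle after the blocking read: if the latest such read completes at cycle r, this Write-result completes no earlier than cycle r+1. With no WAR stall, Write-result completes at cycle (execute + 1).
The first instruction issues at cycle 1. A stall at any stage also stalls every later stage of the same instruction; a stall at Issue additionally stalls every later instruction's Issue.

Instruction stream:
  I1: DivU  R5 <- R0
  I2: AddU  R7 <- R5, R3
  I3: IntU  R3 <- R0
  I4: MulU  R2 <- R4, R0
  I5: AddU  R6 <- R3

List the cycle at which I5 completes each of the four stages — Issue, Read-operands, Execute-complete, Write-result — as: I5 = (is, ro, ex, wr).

cycle 1: I1 issues→DivU
cycle 2: I1 reads, I2 issues→AddU
cycle 3: I3 issues→IntU
cycle 4: I3 reads, I4 issues→MulU
cycle 5: I3 exec-done, I4 reads
cycle 8: I4 exec-done
cycle 9: I1 exec-done, I4 writes R2
cycle 10: I1 writes R5
cycle 11: I2 reads
cycle 12: I3 writes R3
cycle 13: I2 exec-done
cycle 14: I2 writes R7
cycle 15: I5 issues→AddU
cycle 16: I5 reads
cycle 18: I5 exec-done
cycle 19: I5 writes R6

I5 = (15, 16, 18, 19)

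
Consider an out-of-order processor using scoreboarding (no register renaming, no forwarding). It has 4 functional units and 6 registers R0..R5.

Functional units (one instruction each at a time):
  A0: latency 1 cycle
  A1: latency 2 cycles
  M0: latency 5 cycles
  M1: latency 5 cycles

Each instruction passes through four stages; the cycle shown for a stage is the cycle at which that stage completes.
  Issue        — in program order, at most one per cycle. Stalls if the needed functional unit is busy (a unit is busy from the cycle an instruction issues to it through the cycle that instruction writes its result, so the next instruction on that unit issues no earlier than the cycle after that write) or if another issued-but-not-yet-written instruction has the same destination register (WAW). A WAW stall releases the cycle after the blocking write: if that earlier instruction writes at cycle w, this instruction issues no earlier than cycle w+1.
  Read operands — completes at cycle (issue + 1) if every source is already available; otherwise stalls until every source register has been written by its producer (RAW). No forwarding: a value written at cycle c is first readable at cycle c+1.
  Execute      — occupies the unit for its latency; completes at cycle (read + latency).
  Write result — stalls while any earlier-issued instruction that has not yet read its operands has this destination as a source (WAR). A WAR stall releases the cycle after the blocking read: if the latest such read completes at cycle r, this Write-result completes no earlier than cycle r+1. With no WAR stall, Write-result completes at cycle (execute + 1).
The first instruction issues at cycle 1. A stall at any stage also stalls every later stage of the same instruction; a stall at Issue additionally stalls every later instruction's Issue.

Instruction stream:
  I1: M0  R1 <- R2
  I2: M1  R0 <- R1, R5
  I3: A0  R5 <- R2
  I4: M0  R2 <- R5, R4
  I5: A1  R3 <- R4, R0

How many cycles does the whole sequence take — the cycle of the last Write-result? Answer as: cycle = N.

cycle = 19

[I1] 1/2/7/8
[I2] 2/9/14/15  (RAW R1: wait I1 write@8)
[I3] 3/4/5/10  (WAR R5: wait I2 read@9)
[I4] 9/11/16/17  (struct: M0 busy until I1 writes@8; RAW R5: wait I3 write@10)
[I5] 10/16/18/19  (RAW R0: wait I2 write@15)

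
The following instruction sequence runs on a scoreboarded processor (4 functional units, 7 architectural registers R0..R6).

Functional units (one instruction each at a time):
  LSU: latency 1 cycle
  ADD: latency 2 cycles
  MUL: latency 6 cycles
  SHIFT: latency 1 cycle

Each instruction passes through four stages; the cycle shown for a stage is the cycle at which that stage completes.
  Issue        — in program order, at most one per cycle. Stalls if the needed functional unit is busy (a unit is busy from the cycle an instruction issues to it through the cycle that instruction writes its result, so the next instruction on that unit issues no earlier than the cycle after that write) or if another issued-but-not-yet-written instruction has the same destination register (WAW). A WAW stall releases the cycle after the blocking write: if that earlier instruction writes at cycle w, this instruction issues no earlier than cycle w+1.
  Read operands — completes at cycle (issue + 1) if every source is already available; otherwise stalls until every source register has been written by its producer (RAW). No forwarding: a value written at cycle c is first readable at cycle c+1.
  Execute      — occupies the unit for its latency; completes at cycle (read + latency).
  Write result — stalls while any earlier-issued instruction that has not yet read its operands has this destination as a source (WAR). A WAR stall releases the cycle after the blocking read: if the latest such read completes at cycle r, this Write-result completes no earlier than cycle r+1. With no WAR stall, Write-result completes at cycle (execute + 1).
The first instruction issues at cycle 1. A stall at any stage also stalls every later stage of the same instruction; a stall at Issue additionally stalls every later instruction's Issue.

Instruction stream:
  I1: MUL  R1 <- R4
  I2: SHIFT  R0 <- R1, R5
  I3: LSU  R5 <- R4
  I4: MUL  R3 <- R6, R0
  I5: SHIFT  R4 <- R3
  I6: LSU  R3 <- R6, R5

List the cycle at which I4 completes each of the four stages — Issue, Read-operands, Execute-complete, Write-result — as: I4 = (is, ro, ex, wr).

I4 = (10, 13, 19, 20)

t=1  issue I1 (MUL)
t=2  I1 read-ops | issue I2 (SHIFT)
t=3  issue I3 (LSU)
t=4  I3 read-ops
t=5  I3 finished on LSU
t=8  I1 finished on MUL
t=9  I1→R1
t=10  I2 read-ops | issue I4 (MUL)
t=11  I2 finished on SHIFT | I3→R5
t=12  I2→R0
t=13  I4 read-ops | issue I5 (SHIFT)
t=19  I4 finished on MUL
t=20  I4→R3
t=21  I5 read-ops | issue I6 (LSU)
t=22  I5 finished on SHIFT | I6 read-ops
t=23  I5→R4 | I6 finished on LSU
t=24  I6→R3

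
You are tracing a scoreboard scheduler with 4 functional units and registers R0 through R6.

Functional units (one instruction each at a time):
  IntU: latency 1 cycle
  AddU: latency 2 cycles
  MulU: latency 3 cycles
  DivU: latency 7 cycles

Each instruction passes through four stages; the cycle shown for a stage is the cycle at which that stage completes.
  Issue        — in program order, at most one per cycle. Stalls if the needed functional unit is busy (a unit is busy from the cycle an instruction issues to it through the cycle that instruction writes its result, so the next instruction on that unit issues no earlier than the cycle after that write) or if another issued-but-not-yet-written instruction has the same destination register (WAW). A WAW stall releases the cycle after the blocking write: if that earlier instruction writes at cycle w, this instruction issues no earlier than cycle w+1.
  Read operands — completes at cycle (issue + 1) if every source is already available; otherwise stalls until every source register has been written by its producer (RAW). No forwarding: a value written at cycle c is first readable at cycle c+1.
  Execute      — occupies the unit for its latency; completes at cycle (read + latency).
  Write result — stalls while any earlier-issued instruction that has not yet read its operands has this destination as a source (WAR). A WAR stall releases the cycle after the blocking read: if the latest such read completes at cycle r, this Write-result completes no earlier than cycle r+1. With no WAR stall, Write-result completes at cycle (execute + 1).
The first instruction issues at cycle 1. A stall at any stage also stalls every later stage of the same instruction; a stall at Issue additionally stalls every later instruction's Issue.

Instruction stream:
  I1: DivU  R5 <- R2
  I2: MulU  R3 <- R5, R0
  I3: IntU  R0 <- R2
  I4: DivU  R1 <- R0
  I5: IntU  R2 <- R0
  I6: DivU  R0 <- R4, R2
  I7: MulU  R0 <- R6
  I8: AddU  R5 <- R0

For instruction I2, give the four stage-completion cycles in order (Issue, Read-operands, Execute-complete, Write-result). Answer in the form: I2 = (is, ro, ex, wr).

c1: issue I1 (DivU)
c2: I1 read-ops, issue I2 (MulU)
c3: issue I3 (IntU)
c4: I3 read-ops
c5: I3 finished on IntU
c9: I1 finished on DivU
c10: I1→R5
c11: I2 read-ops, issue I4 (DivU)
c12: I3→R0
c13: I4 read-ops, issue I5 (IntU)
c14: I2 finished on MulU, I5 read-ops
c15: I2→R3, I5 finished on IntU
c16: I5→R2
c20: I4 finished on DivU
c21: I4→R1
c22: issue I6 (DivU)
c23: I6 read-ops
c30: I6 finished on DivU
c31: I6→R0
c32: issue I7 (MulU)
c33: I7 read-ops, issue I8 (AddU)
c36: I7 finished on MulU
c37: I7→R0
c38: I8 read-ops
c40: I8 finished on AddU
c41: I8→R5

I2 = (2, 11, 14, 15)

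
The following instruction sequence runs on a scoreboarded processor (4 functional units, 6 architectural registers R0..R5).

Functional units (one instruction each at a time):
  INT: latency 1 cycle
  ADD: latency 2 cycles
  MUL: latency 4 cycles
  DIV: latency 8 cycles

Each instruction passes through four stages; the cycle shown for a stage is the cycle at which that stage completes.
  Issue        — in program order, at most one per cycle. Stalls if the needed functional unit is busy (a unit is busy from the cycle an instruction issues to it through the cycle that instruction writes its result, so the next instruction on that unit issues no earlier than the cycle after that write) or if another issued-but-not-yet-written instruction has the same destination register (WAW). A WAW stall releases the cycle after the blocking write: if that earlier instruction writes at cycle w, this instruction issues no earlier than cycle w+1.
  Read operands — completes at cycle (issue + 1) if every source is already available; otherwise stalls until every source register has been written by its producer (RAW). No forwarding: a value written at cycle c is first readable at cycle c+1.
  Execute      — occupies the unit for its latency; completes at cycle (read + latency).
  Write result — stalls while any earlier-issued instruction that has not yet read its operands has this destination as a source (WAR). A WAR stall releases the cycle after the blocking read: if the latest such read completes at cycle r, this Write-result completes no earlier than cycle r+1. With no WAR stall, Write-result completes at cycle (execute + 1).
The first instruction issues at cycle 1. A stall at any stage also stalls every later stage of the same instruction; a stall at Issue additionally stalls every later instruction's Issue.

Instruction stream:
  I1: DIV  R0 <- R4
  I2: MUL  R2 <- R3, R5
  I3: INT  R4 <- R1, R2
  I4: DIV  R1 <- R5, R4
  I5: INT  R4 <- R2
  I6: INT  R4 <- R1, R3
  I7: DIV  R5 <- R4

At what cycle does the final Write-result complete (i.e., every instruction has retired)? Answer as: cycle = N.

I1  is:1  ro:2  ex:10  wr:11
I2  is:2  ro:3  ex:7  wr:8
I3  is:3  ro:9  ex:10  wr:11  — RAW R2: wait I2 write@8
I4  is:12  ro:13  ex:21  wr:22  — struct: DIV busy until I1 writes@11
I5  is:13  ro:14  ex:15  wr:16
I6  is:17  ro:23  ex:24  wr:25  — struct: INT busy until I5 writes@16, RAW R1: wait I4 write@22
I7  is:23  ro:26  ex:34  wr:35  — struct: DIV busy until I4 writes@22, RAW R4: wait I6 write@25

cycle = 35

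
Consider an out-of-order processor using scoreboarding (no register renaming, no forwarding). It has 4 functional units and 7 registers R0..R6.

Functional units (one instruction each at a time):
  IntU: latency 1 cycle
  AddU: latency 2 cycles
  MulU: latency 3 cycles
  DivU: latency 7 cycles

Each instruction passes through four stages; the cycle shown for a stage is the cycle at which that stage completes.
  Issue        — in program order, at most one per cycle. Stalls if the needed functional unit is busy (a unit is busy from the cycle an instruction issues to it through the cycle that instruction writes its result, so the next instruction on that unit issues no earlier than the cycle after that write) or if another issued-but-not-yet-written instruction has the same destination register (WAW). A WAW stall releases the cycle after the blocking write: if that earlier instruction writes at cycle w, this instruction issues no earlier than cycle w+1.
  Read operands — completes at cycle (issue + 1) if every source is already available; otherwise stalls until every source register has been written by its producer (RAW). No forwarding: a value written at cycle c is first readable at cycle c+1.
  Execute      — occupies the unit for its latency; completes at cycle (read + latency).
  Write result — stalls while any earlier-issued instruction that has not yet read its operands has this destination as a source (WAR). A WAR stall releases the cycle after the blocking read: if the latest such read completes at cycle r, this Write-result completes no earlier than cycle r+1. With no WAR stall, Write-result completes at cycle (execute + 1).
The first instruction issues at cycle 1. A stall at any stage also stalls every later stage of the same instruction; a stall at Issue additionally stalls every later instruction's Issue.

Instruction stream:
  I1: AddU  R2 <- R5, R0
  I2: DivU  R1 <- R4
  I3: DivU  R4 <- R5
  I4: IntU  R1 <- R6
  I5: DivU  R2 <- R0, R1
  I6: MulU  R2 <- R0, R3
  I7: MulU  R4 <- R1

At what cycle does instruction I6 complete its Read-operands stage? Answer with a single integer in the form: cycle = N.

cycle = 33

1) issue 1, read 2, done 4, write 5
2) issue 2, read 3, done 10, write 11
3) issue 12, read 13, done 20, write 21  <struct: DivU busy until I2 writes@11>
4) issue 13, read 14, done 15, write 16
5) issue 22, read 23, done 30, write 31  <struct: DivU busy until I3 writes@21>
6) issue 32, read 33, done 36, write 37  <WAW R2: wait I5 write@31>
7) issue 38, read 39, done 42, write 43  <struct: MulU busy until I6 writes@37>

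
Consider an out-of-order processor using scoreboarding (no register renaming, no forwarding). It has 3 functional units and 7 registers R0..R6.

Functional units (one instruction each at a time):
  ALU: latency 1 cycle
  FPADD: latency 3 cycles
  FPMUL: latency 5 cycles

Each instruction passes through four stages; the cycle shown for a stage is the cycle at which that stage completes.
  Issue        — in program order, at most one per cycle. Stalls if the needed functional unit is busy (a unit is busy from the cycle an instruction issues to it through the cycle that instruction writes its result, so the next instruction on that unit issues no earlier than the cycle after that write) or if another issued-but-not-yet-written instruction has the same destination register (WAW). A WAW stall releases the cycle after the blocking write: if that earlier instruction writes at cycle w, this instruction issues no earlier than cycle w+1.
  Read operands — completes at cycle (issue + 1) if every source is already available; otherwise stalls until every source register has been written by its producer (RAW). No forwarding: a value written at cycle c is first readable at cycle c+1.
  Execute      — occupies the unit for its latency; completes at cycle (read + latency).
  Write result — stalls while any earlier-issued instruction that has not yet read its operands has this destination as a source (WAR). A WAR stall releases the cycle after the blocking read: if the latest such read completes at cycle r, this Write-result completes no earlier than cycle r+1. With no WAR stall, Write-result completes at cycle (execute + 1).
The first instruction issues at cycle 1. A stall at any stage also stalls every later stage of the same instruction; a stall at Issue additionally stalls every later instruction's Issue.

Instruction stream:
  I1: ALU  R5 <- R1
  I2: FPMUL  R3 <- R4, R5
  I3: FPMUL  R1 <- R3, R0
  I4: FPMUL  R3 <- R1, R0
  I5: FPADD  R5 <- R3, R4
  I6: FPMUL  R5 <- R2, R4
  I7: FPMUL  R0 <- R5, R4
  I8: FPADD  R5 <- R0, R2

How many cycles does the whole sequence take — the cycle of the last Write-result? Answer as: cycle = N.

cycle = 53

[1] I1→ALU
[2] I1 RO | I2→FPMUL
[3] I1 EX
[4] I1 WR R5
[5] I2 RO
[10] I2 EX
[11] I2 WR R3
[12] I3→FPMUL
[13] I3 RO
[18] I3 EX
[19] I3 WR R1
[20] I4→FPMUL
[21] I4 RO | I5→FPADD
[26] I4 EX
[27] I4 WR R3
[28] I5 RO
[31] I5 EX
[32] I5 WR R5
[33] I6→FPMUL
[34] I6 RO
[39] I6 EX
[40] I6 WR R5
[41] I7→FPMUL
[42] I7 RO | I8→FPADD
[47] I7 EX
[48] I7 WR R0
[49] I8 RO
[52] I8 EX
[53] I8 WR R5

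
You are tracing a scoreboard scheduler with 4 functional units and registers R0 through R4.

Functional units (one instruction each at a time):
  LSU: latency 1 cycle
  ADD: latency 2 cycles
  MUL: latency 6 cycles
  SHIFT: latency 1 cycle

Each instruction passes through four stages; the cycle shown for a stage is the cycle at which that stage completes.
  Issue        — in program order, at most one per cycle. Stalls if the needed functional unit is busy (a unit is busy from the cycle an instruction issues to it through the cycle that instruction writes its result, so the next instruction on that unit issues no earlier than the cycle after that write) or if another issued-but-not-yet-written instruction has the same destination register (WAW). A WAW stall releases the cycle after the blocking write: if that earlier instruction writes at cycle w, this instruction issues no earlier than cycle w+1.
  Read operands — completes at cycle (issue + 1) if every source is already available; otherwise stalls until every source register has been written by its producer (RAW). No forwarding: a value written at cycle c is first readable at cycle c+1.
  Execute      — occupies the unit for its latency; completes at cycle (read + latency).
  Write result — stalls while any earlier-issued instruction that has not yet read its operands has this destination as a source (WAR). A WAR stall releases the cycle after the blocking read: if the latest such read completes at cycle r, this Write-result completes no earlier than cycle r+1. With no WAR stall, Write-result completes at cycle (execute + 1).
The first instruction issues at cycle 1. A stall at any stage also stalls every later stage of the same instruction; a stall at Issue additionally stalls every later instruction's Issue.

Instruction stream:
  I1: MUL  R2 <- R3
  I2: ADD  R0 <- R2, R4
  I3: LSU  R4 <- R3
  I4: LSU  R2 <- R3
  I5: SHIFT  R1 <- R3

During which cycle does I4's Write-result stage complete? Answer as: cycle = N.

c1: I1 dispatched to MUL
c2: I1 operands ready, I2 dispatched to ADD
c3: I3 dispatched to LSU
c4: I3 operands ready
c5: I3 complete
c8: I1 complete
c9: R2←I1
c10: I2 operands ready
c11: R4←I3
c12: I2 complete, I4 dispatched to LSU
c13: R0←I2, I4 operands ready, I5 dispatched to SHIFT
c14: I4 complete, I5 operands ready
c15: R2←I4, I5 complete
c16: R1←I5

cycle = 15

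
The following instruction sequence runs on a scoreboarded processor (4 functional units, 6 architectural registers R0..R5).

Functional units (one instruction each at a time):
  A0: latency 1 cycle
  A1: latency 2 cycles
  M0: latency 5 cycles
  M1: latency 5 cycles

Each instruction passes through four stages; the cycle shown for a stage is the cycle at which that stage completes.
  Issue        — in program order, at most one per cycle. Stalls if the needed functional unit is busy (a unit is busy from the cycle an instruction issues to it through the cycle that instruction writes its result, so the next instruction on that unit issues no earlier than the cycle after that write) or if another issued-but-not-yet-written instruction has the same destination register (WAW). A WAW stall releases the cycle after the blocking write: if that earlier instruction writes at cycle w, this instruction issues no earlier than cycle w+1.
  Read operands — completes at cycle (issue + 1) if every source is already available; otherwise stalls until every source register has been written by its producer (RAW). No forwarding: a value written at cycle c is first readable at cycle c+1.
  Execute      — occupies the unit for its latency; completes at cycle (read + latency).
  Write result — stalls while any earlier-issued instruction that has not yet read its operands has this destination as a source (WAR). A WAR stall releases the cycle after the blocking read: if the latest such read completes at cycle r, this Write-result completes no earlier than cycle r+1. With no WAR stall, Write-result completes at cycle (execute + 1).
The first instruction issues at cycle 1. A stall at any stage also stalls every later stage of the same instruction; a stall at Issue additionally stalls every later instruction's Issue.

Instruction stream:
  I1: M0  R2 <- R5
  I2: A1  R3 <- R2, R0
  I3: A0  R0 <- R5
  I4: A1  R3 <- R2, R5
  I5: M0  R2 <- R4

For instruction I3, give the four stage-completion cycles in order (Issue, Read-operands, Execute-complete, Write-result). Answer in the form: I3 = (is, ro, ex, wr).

I3 = (3, 4, 5, 10)

c1: issue I1 (M0)
c2: I1 read-ops | issue I2 (A1)
c3: issue I3 (A0)
c4: I3 read-ops
c5: I3 finished on A0
c7: I1 finished on M0
c8: I1→R2
c9: I2 read-ops
c10: I3→R0
c11: I2 finished on A1
c12: I2→R3
c13: issue I4 (A1)
c14: I4 read-ops | issue I5 (M0)
c15: I5 read-ops
c16: I4 finished on A1
c17: I4→R3
c20: I5 finished on M0
c21: I5→R2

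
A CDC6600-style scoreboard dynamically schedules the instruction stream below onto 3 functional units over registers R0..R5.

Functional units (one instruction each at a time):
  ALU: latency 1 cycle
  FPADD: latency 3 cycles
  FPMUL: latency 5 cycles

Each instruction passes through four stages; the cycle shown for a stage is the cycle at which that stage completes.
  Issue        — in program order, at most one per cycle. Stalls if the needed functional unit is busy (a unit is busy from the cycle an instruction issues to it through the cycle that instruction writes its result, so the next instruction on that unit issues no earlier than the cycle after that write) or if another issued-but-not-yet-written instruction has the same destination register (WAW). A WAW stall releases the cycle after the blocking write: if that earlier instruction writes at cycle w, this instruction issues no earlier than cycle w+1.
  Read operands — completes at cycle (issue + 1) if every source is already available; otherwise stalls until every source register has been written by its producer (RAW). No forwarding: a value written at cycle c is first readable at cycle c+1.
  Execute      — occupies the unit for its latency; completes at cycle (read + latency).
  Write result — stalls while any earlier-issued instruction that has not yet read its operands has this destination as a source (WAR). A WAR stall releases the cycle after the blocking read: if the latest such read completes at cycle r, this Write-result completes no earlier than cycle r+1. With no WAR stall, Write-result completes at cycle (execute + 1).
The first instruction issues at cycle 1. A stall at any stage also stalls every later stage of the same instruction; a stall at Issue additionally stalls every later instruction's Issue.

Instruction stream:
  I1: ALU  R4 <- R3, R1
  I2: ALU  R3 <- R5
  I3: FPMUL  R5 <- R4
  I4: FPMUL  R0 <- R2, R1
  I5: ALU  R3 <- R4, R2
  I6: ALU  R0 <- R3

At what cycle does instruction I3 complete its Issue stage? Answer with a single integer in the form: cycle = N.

cycle = 6

cycle 1: I1→ALU
cycle 2: I1 RO
cycle 3: I1 EX
cycle 4: I1 WR R4
cycle 5: I2→ALU
cycle 6: I2 RO, I3→FPMUL
cycle 7: I2 EX, I3 RO
cycle 8: I2 WR R3
cycle 12: I3 EX
cycle 13: I3 WR R5
cycle 14: I4→FPMUL
cycle 15: I4 RO, I5→ALU
cycle 16: I5 RO
cycle 17: I5 EX
cycle 18: I5 WR R3
cycle 20: I4 EX
cycle 21: I4 WR R0
cycle 22: I6→ALU
cycle 23: I6 RO
cycle 24: I6 EX
cycle 25: I6 WR R0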